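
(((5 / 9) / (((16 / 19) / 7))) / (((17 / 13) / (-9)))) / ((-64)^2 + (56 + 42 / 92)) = -198835 / 25977768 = -0.01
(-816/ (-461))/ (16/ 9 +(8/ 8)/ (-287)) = 1.00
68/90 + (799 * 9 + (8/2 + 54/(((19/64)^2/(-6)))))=3519.57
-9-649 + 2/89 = -58560/89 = -657.98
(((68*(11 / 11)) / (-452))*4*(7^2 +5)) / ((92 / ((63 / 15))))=-19278 / 12995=-1.48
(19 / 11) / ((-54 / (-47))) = 893 / 594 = 1.50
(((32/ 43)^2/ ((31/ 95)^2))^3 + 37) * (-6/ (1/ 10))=-59812651651171001079180/ 5610232974924883369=-10661.35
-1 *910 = -910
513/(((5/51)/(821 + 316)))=5949466.20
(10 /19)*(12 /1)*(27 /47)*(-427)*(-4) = 6197.00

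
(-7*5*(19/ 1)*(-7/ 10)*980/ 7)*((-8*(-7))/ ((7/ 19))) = 9905840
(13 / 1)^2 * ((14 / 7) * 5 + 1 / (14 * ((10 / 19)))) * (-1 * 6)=-719433 / 70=-10277.61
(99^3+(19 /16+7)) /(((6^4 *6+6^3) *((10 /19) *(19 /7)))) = 21734881 /255744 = 84.99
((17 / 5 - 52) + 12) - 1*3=-198 / 5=-39.60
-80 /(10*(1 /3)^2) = -72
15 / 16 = 0.94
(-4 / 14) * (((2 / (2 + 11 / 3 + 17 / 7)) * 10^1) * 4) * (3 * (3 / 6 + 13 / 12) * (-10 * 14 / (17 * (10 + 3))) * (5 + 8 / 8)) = 191520 / 3757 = 50.98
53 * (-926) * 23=-1128794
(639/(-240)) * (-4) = 10.65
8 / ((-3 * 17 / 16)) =-128 / 51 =-2.51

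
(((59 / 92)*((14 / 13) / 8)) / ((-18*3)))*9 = -413 / 28704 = -0.01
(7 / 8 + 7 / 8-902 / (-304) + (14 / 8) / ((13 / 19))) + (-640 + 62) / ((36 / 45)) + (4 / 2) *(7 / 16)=-352889 / 494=-714.35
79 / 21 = 3.76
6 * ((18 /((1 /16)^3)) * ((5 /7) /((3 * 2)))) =368640 /7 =52662.86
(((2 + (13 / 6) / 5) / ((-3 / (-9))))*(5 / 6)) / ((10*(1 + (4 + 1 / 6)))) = 73 / 620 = 0.12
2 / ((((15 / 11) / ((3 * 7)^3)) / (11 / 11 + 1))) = 135828 / 5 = 27165.60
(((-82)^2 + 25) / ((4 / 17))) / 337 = 114733 / 1348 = 85.11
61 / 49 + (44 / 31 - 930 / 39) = -418279 / 19747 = -21.18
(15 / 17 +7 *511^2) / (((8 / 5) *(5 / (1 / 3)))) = 15536707 / 204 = 76160.33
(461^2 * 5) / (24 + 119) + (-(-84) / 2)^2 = 1314857 / 143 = 9194.80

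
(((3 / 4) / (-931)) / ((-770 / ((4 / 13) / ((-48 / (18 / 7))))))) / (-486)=1 / 28181593440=0.00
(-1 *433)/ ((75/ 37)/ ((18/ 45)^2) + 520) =-64084/ 78835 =-0.81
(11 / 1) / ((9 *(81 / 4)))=44 / 729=0.06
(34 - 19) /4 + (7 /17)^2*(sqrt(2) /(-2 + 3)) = 49*sqrt(2) /289 + 15 /4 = 3.99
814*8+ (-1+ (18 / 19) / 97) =11999791 / 1843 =6511.01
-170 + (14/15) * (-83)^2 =93896/15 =6259.73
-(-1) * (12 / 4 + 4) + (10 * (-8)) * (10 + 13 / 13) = -873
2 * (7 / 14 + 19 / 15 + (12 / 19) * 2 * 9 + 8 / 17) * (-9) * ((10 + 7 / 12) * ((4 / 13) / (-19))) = 16743553 / 398905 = 41.97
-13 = -13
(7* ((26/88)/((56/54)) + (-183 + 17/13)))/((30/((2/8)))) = -2905421/274560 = -10.58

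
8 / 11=0.73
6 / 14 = 3 / 7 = 0.43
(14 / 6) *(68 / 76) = 119 / 57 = 2.09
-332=-332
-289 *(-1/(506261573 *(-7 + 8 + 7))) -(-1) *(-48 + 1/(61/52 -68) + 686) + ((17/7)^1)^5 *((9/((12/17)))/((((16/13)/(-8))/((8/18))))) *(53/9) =-112956837960149537814277/6386658936012696600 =-17686.37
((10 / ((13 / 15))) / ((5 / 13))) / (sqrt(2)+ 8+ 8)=240 / 127 - 15 * sqrt(2) / 127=1.72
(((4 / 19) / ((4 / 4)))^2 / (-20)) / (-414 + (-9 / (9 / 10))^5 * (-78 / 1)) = -2 / 7039126365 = -0.00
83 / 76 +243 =18551 / 76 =244.09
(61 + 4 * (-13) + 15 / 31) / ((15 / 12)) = 1176 / 155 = 7.59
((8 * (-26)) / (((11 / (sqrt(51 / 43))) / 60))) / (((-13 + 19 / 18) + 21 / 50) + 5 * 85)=-351000 * sqrt(2193) / 5500517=-2.99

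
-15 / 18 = -5 / 6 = -0.83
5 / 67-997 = -66794 / 67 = -996.93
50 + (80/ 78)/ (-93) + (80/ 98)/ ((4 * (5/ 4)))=8913206/ 177723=50.15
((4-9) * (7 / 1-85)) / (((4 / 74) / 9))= 64935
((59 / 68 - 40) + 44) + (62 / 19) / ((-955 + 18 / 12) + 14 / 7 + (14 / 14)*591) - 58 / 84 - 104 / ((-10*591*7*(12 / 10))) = 6887551495 / 1651606236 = 4.17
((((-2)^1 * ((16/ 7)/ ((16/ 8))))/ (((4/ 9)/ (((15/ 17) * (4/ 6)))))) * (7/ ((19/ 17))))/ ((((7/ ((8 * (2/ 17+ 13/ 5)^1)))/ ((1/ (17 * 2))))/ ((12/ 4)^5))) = -2309472/ 5491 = -420.59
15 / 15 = 1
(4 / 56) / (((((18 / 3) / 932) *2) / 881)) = 205273 / 42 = 4887.45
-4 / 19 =-0.21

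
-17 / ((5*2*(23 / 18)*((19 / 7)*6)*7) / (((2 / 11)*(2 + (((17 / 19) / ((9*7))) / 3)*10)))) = -0.00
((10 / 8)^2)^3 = 15625 / 4096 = 3.81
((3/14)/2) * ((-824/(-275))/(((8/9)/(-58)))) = -80649/3850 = -20.95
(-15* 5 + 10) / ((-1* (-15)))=-13 / 3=-4.33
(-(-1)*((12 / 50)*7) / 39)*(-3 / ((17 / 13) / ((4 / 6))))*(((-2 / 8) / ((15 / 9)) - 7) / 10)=1001 / 21250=0.05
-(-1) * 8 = 8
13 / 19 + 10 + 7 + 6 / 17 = 5826 / 323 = 18.04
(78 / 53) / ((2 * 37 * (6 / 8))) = 52 / 1961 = 0.03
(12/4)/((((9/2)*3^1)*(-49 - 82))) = -2/1179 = -0.00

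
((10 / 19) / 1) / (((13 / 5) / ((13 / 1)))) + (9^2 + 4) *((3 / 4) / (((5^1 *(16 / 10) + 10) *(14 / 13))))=37795 / 6384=5.92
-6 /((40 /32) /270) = -1296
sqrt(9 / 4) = 3 / 2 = 1.50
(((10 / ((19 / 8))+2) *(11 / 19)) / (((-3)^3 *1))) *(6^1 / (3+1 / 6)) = -5192 / 20577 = -0.25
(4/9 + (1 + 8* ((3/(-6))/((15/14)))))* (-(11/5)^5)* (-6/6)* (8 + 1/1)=-16588253/15625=-1061.65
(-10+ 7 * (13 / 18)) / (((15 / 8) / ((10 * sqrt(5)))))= -712 * sqrt(5) / 27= -58.97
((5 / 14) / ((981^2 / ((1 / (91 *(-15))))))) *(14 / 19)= -1 / 4991766507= -0.00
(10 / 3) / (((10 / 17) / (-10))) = -170 / 3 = -56.67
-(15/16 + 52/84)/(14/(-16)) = 523/294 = 1.78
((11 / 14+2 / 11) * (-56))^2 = 355216 / 121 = 2935.67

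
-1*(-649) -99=550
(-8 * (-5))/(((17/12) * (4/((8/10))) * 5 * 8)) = 12/85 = 0.14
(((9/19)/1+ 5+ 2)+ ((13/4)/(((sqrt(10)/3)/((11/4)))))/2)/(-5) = -142/95 - 429 *sqrt(10)/1600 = -2.34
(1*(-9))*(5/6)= -15/2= -7.50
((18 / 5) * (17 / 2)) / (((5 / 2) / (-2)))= -612 / 25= -24.48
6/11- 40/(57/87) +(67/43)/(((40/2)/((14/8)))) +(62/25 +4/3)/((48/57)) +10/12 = -593240927/10784400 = -55.01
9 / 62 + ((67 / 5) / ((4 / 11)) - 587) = -341003 / 620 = -550.00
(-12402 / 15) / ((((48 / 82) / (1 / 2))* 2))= -28249 / 80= -353.11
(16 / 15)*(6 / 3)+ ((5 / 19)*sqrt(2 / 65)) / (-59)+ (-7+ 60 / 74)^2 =830423 / 20535 - sqrt(130) / 14573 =40.44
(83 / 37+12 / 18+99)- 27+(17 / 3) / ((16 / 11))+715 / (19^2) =17265013 / 213712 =80.79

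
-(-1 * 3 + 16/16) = 2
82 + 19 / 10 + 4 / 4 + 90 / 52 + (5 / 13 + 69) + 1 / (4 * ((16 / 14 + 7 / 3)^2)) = 216194221 / 1385540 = 156.04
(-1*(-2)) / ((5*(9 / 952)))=1904 / 45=42.31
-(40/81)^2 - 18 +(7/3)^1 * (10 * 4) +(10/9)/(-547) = 269478824/3588867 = 75.09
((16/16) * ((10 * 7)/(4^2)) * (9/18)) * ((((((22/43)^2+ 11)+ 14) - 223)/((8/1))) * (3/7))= -2742135/118336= -23.17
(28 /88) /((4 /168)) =147 /11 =13.36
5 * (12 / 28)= 15 / 7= 2.14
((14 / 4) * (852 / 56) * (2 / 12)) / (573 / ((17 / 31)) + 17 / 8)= 1207 / 142393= 0.01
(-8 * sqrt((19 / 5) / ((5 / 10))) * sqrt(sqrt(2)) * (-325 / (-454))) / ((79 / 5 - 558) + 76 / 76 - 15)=0.03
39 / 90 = 13 / 30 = 0.43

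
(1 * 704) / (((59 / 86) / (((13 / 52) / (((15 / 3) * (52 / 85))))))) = 64328 / 767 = 83.87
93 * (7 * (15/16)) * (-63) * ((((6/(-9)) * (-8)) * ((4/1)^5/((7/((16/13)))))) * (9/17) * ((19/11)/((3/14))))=-383015485440/2431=-157554704.01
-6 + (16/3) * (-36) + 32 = -166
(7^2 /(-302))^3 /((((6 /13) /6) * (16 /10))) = -7647185 /220348864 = -0.03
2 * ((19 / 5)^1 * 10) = 76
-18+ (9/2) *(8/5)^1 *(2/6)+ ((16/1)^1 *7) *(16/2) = 4402/5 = 880.40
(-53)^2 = 2809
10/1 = 10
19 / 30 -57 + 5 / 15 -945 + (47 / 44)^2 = -29036873 / 29040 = -999.89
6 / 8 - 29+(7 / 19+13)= -1131 / 76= -14.88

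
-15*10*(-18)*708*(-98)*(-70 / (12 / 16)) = 17484768000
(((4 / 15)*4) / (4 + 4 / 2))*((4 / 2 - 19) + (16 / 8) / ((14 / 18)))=-808 / 315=-2.57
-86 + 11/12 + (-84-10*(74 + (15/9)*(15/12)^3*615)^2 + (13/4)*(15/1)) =-264781419143/6144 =-43095934.11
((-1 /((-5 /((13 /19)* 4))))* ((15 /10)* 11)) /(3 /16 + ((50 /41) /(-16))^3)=30276719616 /627075145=48.28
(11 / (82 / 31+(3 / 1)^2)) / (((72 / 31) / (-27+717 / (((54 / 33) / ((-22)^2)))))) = 6724604227 / 77976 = 86239.41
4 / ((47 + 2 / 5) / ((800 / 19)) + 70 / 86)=688000 / 333629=2.06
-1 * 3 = -3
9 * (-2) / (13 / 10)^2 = -1800 / 169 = -10.65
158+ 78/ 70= 5569/ 35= 159.11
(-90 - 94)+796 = 612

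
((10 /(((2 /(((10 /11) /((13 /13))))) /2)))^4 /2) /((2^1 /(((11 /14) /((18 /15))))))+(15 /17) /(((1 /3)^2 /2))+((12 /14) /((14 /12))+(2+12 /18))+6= 1267615968 /1108723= 1143.31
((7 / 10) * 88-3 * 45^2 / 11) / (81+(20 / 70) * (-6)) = -188909 / 30525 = -6.19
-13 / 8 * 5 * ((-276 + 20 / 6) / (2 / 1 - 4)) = -1107.71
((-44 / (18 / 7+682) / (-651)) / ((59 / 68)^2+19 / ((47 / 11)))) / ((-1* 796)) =-298826 / 12527088060939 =-0.00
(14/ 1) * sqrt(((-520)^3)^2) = 1968512000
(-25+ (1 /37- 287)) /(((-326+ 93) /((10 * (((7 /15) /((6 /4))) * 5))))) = 1616020 /77589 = 20.83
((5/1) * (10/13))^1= 50/13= 3.85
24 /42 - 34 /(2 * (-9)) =155 /63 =2.46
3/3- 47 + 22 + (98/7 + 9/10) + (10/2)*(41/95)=-1319/190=-6.94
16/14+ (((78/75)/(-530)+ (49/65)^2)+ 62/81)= 1570950806/634827375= 2.47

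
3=3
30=30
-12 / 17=-0.71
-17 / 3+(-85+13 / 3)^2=58513 / 9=6501.44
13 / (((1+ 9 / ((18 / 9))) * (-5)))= -0.47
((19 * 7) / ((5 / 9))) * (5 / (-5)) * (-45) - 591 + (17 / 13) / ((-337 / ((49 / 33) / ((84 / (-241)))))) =17664536111 / 1734876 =10182.02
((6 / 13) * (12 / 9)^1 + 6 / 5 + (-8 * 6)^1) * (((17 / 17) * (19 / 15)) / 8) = -28519 / 3900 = -7.31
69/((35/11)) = 759/35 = 21.69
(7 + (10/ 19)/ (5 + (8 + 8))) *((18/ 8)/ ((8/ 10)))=42045/ 2128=19.76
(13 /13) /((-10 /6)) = -3 /5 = -0.60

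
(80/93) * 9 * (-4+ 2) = -480/31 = -15.48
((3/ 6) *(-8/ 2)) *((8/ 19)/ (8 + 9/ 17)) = -0.10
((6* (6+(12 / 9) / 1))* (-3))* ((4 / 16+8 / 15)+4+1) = -3817 / 5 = -763.40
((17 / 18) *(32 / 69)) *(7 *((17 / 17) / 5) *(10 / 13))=3808 / 8073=0.47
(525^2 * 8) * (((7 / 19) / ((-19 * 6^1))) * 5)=-35630.19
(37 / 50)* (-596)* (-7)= 77182 / 25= 3087.28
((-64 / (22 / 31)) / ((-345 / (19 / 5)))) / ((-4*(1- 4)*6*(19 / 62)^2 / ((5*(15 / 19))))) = 0.58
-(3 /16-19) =301 /16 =18.81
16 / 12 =4 / 3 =1.33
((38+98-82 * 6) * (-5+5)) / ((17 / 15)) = 0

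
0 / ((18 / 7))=0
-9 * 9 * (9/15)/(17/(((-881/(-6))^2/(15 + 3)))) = -2328483/680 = -3424.24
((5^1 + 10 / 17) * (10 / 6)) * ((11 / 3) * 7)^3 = 216853175 / 1377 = 157482.33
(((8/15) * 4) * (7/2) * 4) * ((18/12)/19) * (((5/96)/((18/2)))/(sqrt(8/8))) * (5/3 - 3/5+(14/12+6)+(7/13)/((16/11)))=187901/1600560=0.12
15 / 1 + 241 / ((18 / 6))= 286 / 3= 95.33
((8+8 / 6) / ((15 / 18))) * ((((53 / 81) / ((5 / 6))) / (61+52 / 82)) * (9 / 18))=17384 / 243675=0.07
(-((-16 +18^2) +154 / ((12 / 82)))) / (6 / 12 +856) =-8162 / 5139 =-1.59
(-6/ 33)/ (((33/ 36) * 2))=-12/ 121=-0.10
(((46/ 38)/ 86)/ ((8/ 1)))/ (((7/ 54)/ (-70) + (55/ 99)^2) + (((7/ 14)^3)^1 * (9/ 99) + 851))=4455/ 2155528682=0.00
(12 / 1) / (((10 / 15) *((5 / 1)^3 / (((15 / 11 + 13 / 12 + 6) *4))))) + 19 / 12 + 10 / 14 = 165467 / 23100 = 7.16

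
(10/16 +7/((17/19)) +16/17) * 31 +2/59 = 2335905/8024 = 291.11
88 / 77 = 8 / 7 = 1.14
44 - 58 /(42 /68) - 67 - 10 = -2665 /21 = -126.90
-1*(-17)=17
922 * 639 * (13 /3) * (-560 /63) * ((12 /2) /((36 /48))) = -544643840 /3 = -181547946.67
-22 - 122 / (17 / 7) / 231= -12464 / 561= -22.22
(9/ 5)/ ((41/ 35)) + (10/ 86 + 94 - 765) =-1180059/ 1763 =-669.35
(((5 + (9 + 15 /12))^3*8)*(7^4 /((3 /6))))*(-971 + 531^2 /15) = 12143820112823 /5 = 2428764022564.60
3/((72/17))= 17/24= 0.71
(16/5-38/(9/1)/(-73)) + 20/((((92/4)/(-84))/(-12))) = 66471746/75555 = 879.78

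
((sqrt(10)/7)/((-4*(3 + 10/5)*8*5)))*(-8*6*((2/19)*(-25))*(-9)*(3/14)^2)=243*sqrt(10)/26068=0.03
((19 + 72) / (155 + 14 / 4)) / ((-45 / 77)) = -14014 / 14265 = -0.98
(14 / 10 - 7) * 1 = -28 / 5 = -5.60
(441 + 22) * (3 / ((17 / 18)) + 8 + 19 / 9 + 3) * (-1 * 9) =-1153796 / 17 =-67870.35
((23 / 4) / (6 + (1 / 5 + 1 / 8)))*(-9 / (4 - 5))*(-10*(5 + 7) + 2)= -10620 / 11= -965.45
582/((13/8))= 358.15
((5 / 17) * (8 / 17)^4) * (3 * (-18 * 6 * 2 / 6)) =-2211840 / 1419857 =-1.56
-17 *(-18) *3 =918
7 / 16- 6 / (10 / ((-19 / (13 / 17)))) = 15959 / 1040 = 15.35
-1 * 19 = -19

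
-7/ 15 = -0.47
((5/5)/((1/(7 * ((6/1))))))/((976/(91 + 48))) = 2919/488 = 5.98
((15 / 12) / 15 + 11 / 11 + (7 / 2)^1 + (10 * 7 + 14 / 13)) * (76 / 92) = 224257 / 3588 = 62.50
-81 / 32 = -2.53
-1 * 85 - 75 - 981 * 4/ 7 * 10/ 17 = -58280/ 119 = -489.75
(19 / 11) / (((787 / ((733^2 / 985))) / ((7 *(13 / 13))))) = 8.38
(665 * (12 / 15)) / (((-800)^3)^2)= 133 / 65536000000000000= 0.00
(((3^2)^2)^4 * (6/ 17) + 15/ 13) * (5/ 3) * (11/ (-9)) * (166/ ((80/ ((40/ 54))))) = -5109215703515/ 107406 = -47569183.32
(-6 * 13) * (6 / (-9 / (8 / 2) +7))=-1872 / 19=-98.53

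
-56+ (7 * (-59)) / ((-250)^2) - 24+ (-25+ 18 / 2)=-6000413 / 62500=-96.01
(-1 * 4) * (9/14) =-18/7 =-2.57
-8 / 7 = -1.14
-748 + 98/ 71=-53010/ 71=-746.62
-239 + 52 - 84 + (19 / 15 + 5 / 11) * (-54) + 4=-19797 / 55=-359.95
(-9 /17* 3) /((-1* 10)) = 27 /170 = 0.16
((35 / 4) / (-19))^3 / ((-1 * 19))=42875 / 8340544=0.01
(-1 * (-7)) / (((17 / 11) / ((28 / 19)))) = 2156 / 323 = 6.67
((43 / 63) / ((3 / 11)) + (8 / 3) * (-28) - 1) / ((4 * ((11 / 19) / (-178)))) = 11691574 / 2079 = 5623.65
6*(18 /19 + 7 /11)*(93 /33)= 61566 /2299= 26.78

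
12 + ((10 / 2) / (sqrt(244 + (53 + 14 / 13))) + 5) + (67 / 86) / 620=sqrt(2015) / 155 + 906507 / 53320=17.29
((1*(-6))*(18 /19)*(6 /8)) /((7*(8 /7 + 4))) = -9 /76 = -0.12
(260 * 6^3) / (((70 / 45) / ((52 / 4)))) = 3285360 / 7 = 469337.14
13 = 13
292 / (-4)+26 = -47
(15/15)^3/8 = 1/8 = 0.12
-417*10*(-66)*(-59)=-16237980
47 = 47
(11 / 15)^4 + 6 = 318391 / 50625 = 6.29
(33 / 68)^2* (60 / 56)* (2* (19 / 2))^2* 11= 64866285 / 64736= 1002.01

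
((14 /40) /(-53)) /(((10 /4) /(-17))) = 119 /2650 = 0.04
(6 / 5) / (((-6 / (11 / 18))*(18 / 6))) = -11 / 270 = -0.04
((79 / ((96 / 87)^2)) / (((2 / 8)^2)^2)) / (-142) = -66439 / 568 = -116.97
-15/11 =-1.36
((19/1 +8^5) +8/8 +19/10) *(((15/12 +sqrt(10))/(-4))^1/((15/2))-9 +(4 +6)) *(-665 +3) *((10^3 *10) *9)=-1872221315250 +65120741400 *sqrt(10)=-1666291449507.18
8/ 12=2/ 3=0.67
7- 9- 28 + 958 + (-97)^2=10337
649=649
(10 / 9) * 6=20 / 3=6.67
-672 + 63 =-609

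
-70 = -70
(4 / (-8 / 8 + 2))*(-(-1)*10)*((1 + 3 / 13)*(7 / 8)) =43.08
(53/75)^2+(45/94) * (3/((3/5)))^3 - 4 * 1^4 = 29789671/528750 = 56.34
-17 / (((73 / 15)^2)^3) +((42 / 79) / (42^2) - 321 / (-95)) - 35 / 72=1655371107057079439 / 572424737622668280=2.89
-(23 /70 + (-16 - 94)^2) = -847023 /70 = -12100.33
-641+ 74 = -567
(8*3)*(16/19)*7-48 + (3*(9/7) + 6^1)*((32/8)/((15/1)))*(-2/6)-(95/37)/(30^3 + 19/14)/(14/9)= 2583789912871/27903472485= 92.60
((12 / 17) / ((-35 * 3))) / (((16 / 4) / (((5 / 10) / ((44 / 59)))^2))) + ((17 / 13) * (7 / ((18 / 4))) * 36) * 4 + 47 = 20361292667 / 59899840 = 339.92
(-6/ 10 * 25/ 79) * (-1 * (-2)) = -30/ 79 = -0.38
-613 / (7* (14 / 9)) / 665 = -5517 / 65170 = -0.08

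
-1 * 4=-4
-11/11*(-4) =4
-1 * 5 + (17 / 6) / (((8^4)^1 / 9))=-40909 / 8192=-4.99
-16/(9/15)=-26.67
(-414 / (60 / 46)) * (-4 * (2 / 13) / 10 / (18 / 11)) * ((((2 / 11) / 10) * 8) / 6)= 4232 / 14625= 0.29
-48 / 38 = -24 / 19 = -1.26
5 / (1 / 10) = 50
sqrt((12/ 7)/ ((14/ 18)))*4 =24*sqrt(3)/ 7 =5.94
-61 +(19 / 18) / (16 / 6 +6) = -9497 / 156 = -60.88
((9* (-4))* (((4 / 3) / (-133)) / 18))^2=64 / 159201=0.00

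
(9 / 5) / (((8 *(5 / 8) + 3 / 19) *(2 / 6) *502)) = 513 / 245980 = 0.00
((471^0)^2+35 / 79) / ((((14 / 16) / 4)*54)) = 608 / 4977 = 0.12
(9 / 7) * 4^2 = 144 / 7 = 20.57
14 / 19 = 0.74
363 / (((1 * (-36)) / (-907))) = 109747 / 12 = 9145.58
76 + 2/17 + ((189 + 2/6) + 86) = 17924/51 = 351.45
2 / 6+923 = 2770 / 3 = 923.33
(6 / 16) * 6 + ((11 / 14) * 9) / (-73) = 2.15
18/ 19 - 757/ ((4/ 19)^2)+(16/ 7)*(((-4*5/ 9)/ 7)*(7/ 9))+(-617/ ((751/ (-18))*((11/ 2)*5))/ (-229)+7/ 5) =-27844060619958797/ 1630402194960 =-17078.03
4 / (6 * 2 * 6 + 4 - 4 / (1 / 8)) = 1 / 11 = 0.09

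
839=839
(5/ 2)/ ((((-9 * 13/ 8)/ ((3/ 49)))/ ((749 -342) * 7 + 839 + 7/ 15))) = -221308/ 5733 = -38.60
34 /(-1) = -34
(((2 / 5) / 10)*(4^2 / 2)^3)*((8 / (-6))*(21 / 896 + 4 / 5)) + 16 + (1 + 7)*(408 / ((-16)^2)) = 9397 / 1500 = 6.26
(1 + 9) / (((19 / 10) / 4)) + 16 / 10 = 22.65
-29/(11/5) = -145/11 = -13.18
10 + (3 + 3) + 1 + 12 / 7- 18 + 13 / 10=141 / 70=2.01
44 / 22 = 2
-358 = -358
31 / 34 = 0.91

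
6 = 6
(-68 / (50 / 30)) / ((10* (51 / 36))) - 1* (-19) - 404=-9697 / 25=-387.88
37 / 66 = 0.56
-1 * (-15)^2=-225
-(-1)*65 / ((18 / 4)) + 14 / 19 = 2596 / 171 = 15.18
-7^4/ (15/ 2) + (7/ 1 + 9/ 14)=-65623/ 210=-312.49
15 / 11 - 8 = -73 / 11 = -6.64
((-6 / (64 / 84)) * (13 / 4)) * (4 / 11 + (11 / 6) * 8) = -8463 / 22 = -384.68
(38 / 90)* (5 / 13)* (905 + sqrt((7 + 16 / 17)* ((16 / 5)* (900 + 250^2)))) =17195 / 117 + 760* sqrt(32334) / 663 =353.09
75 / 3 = 25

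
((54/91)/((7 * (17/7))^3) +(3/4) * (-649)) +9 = -854375397/1788332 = -477.75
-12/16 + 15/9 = 11/12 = 0.92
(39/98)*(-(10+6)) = -312/49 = -6.37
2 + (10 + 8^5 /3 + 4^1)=10938.67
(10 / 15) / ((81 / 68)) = 136 / 243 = 0.56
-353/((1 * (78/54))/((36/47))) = -114372/611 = -187.19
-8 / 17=-0.47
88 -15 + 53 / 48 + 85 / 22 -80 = -1073 / 528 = -2.03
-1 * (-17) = 17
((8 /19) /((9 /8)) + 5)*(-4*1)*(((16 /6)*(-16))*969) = 7998976 /9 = 888775.11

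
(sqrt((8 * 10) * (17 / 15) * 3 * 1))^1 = 4 * sqrt(17) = 16.49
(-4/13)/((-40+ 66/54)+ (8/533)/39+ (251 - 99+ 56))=-19188/10552891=-0.00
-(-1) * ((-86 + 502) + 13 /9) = 3757 /9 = 417.44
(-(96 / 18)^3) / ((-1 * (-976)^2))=16 / 100467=0.00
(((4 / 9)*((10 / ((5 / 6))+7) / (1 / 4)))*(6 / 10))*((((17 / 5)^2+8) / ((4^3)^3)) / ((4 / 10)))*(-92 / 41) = -71231 / 8396800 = -0.01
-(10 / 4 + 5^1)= -15 / 2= -7.50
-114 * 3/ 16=-171/ 8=-21.38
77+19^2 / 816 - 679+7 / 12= -163465 / 272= -600.97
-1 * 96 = -96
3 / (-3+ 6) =1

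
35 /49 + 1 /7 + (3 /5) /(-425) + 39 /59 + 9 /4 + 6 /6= 16733669 /3510500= 4.77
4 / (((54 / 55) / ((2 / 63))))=0.13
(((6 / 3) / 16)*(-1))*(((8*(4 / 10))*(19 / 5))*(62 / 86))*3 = -3534 / 1075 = -3.29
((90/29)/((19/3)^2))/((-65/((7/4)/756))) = -3/1088776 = -0.00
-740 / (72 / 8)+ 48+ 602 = 567.78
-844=-844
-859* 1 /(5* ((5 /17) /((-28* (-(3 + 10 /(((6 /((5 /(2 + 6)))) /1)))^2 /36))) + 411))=-961797389 /2301053505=-0.42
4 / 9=0.44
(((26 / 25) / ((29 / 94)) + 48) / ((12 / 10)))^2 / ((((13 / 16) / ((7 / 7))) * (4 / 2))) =1127.77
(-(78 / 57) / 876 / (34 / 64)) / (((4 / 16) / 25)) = -20800 / 70737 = -0.29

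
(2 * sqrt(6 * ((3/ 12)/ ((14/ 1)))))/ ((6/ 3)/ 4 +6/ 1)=2 * sqrt(21)/ 91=0.10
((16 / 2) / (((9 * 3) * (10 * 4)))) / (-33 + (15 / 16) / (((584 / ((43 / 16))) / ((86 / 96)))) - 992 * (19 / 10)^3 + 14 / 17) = -1016627200 / 938245834326141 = -0.00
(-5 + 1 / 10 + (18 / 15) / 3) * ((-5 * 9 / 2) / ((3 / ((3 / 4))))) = 405 / 16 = 25.31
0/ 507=0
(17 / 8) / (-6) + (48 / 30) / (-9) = -383 / 720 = -0.53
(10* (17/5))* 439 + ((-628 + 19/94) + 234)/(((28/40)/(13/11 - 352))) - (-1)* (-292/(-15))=11524959883/54285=212304.69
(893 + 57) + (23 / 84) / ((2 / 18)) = 26669 / 28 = 952.46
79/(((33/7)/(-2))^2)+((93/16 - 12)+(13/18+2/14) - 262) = -10290191/40656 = -253.10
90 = 90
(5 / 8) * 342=855 / 4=213.75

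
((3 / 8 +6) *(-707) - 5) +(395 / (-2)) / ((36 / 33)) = -28159 / 6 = -4693.17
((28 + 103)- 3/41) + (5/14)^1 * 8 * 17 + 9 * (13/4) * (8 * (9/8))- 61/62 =15721511/35588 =441.76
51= 51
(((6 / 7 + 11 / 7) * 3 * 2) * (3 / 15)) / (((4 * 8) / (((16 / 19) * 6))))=0.46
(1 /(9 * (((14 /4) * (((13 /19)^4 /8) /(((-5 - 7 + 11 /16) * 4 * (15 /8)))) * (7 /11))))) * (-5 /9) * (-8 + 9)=6486727775 /75572406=85.83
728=728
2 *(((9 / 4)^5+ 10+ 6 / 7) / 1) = 491167 / 3584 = 137.04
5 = 5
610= 610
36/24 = 3/2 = 1.50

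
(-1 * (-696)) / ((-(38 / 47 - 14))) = 8178 / 155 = 52.76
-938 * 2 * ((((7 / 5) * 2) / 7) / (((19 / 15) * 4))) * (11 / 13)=-30954 / 247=-125.32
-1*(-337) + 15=352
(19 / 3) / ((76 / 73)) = 73 / 12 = 6.08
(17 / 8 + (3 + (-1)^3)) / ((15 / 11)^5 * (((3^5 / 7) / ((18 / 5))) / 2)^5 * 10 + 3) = 0.00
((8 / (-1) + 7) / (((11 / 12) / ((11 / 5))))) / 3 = -4 / 5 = -0.80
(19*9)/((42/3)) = 171/14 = 12.21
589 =589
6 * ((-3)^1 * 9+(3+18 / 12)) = -135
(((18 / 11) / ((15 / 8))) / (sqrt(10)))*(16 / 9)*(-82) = -10496*sqrt(10) / 825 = -40.23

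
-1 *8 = -8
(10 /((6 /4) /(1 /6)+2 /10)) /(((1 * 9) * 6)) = 25 /1242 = 0.02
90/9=10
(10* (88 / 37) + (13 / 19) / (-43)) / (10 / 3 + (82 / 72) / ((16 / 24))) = 17243496 / 3657709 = 4.71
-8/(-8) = 1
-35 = -35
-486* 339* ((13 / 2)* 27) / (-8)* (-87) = -2515546449 / 8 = -314443306.12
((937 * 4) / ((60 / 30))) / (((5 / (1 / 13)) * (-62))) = -937 / 2015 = -0.47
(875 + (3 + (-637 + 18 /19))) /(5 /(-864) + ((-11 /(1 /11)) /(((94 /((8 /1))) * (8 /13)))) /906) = -28187921376 /2826079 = -9974.22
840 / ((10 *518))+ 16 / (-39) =-358 / 1443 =-0.25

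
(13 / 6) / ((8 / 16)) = 13 / 3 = 4.33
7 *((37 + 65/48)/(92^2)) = 12887/406272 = 0.03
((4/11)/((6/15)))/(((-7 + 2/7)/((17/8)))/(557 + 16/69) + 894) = 4575431/4499450307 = 0.00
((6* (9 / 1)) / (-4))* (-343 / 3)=3087 / 2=1543.50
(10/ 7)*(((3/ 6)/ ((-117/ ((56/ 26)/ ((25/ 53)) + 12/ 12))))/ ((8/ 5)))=-0.02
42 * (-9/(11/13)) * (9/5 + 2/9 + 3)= -123396/55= -2243.56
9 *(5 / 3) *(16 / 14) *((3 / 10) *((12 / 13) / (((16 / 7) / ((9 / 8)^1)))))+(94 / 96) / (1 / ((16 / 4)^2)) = 18.00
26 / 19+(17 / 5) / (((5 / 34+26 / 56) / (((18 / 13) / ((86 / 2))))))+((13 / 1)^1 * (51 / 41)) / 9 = 3.34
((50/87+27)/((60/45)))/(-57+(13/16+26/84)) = -201516/544475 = -0.37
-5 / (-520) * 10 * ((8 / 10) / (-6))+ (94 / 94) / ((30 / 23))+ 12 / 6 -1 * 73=-4566 / 65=-70.25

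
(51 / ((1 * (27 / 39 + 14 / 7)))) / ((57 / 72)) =15912 / 665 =23.93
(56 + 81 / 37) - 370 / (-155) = 69481 / 1147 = 60.58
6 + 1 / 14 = 85 / 14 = 6.07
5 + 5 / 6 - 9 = -19 / 6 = -3.17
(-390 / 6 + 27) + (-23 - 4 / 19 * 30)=-1279 / 19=-67.32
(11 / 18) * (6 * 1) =11 / 3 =3.67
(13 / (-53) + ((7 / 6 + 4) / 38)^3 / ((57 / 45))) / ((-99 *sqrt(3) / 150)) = 24198725825 *sqrt(3) / 196932754656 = 0.21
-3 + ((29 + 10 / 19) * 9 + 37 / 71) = 355135 / 1349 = 263.26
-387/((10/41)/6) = -47601/5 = -9520.20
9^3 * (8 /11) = 5832 /11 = 530.18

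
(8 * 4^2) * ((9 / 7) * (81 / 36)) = 2592 / 7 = 370.29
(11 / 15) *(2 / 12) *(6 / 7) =11 / 105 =0.10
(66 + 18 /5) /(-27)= -116 /45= -2.58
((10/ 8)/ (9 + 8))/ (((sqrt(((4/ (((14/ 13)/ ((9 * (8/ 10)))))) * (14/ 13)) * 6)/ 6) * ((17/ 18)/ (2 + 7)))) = 135 * sqrt(30)/ 2312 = 0.32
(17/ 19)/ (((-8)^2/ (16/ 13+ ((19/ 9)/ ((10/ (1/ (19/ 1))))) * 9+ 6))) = 16201/ 158080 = 0.10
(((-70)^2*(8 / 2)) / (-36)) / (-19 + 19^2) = -2450 / 1539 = -1.59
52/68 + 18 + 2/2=336/17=19.76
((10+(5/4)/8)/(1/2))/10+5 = 225/32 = 7.03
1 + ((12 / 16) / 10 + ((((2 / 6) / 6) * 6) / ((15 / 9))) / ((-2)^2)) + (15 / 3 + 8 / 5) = 309 / 40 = 7.72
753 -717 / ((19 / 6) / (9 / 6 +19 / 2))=-33015 / 19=-1737.63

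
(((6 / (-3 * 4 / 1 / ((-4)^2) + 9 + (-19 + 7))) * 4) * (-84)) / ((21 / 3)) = 384 / 5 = 76.80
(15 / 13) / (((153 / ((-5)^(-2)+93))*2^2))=1163 / 6630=0.18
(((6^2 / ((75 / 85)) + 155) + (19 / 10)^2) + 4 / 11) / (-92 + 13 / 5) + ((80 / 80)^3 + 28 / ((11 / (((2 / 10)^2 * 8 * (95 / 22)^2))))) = 166040309 / 11899140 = 13.95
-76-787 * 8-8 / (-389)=-2478700 / 389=-6371.98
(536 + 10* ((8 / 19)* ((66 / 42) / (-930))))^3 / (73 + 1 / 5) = 728485400363315363840 / 346301887211847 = 2103613.72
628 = 628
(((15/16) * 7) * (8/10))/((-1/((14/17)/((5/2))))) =-147/85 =-1.73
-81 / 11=-7.36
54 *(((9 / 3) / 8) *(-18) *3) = -2187 / 2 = -1093.50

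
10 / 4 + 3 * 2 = 17 / 2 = 8.50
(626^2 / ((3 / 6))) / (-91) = -783752 / 91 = -8612.66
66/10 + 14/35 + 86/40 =183/20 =9.15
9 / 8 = 1.12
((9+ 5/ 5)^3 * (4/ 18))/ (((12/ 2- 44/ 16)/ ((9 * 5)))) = 40000/ 13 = 3076.92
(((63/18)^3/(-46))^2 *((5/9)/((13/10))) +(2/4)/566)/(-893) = -834347251/2002116744576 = -0.00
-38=-38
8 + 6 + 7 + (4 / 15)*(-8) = 283 / 15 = 18.87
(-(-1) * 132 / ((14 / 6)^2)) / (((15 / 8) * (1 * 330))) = 0.04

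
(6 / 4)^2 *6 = 27 / 2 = 13.50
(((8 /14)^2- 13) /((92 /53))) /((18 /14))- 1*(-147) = 3957 /28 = 141.32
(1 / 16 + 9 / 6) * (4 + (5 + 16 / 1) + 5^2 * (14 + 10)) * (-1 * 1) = -15625 / 16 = -976.56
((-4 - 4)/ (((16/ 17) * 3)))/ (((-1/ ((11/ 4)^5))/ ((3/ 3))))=2737867/ 6144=445.62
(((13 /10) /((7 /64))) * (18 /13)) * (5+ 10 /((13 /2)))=9792 /91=107.60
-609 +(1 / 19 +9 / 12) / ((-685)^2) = -21717609839 / 35661100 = -609.00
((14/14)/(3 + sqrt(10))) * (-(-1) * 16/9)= -16/3 + 16 * sqrt(10)/9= 0.29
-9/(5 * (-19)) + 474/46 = 22722/2185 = 10.40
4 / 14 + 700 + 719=9935 / 7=1419.29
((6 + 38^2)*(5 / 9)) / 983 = 7250 / 8847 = 0.82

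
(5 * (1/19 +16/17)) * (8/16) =1605/646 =2.48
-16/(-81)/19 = 16/1539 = 0.01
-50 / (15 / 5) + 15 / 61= -3005 / 183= -16.42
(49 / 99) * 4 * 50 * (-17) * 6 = -333200 / 33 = -10096.97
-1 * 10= -10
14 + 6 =20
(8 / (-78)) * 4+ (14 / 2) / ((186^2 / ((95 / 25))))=-0.41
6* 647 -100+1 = 3783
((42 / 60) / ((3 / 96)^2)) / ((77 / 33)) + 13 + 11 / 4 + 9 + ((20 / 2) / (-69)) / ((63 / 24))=9618311 / 28980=331.89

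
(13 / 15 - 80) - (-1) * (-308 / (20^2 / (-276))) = 10004 / 75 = 133.39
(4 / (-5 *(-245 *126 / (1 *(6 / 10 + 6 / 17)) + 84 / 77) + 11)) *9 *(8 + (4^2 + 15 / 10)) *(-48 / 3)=-1454112 / 16035799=-0.09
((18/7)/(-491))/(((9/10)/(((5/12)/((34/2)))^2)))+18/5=3.60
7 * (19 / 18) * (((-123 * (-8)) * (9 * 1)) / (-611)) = -107.10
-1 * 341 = -341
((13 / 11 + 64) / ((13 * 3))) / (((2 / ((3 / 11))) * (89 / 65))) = 3585 / 21538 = 0.17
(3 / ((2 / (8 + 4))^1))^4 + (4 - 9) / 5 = 104975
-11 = -11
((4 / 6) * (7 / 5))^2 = 196 / 225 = 0.87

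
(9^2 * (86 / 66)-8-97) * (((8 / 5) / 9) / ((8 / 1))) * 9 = 6 / 55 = 0.11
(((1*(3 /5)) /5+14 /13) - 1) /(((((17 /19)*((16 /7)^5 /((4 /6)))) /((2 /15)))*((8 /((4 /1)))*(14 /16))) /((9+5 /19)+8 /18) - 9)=12754112 /6749346825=0.00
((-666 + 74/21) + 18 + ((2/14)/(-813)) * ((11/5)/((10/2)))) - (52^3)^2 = -937621193879487/47425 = -19770610308.48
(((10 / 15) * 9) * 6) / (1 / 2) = 72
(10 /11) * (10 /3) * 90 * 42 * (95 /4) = 2992500 /11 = 272045.45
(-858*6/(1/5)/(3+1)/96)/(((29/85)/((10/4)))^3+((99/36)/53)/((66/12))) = -2909033359375/519719984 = -5597.31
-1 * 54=-54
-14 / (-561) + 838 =470132 / 561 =838.02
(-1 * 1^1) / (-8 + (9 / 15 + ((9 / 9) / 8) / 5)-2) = 8 / 75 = 0.11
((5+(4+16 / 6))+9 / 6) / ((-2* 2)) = -79 / 24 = -3.29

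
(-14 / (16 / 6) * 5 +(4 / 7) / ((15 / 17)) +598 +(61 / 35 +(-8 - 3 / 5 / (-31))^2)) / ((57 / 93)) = 1040.67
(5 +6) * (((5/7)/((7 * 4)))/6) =55/1176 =0.05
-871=-871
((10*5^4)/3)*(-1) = -6250/3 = -2083.33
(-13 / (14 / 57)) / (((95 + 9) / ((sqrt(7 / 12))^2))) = -19 / 64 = -0.30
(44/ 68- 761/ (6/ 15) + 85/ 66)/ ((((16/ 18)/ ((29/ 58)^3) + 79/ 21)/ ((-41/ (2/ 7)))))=6426089859/ 256190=25083.30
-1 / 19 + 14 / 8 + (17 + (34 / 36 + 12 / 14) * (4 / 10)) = 464867 / 23940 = 19.42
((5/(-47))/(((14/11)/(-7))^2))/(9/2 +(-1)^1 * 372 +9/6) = 605/68808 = 0.01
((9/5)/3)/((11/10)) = 6/11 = 0.55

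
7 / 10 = 0.70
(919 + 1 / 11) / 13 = 10110 / 143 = 70.70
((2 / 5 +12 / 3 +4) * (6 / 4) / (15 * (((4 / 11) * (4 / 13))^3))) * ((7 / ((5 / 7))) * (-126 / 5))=-189567567189 / 1280000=-148099.66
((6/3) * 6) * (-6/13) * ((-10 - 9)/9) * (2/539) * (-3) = -0.13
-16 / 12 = -4 / 3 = -1.33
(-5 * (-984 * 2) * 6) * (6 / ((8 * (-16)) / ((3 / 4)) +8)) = -132840 / 61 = -2177.70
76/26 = 38/13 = 2.92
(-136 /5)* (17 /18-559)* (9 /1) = 136612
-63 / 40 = -1.58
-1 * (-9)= 9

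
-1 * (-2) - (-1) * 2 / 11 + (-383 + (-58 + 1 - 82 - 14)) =-5872 / 11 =-533.82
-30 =-30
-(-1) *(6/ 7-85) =-589/ 7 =-84.14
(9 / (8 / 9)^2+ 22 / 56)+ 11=10207 / 448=22.78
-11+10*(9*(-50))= -4511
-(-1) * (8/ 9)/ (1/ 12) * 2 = 64/ 3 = 21.33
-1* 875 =-875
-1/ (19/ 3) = -3/ 19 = -0.16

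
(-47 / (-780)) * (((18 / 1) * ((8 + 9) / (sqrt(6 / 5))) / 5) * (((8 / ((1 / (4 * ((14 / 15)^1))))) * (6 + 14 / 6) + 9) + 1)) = 186167 * sqrt(30) / 1170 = 871.52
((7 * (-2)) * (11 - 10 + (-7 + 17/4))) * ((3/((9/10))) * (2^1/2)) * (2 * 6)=980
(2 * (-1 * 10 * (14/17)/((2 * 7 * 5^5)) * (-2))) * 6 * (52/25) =2496/265625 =0.01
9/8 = 1.12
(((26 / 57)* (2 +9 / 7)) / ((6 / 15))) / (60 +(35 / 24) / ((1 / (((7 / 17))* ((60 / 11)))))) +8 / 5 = 15666866 / 9442335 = 1.66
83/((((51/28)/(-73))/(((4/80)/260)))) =-0.64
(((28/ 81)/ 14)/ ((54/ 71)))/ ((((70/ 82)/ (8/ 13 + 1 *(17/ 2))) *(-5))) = -229969/ 3316950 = -0.07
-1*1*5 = -5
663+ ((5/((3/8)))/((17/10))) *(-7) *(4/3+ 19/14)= 78839/153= 515.29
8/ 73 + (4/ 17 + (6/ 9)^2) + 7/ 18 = 8773/ 7446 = 1.18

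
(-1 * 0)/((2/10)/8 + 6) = 0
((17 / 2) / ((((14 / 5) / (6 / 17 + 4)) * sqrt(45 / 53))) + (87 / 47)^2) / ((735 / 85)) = 42891 / 108241 + 629 * sqrt(265) / 6174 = 2.05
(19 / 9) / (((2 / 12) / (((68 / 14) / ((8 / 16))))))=2584 / 21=123.05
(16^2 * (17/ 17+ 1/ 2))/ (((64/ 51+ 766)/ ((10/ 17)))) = 0.29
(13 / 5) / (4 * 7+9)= 13 / 185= 0.07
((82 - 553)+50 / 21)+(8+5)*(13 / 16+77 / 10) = -601367 / 1680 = -357.96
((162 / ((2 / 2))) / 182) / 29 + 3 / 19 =9456 / 50141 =0.19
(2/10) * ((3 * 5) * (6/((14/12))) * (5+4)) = 972/7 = 138.86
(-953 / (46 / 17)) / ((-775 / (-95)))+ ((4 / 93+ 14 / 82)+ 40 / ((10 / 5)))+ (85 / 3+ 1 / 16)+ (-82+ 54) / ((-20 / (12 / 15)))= 230024147 / 35079600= 6.56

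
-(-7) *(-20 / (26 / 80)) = -5600 / 13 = -430.77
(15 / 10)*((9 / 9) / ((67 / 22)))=33 / 67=0.49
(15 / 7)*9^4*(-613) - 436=-60331447 / 7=-8618778.14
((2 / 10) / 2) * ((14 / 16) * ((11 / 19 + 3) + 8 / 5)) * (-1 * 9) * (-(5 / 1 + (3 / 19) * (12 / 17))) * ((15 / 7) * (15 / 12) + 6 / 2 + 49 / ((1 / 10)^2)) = 251045137863 / 2454800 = 102267.04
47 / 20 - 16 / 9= 103 / 180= 0.57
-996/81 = -332/27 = -12.30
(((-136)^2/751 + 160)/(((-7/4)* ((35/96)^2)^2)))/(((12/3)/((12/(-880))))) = 1261789249536/61983315625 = 20.36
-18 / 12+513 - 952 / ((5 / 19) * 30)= 58637 / 150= 390.91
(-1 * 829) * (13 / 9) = -10777 / 9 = -1197.44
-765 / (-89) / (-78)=-255 / 2314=-0.11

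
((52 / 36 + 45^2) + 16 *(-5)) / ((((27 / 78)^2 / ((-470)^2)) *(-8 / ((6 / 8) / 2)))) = -81747965975 / 486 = -168205691.31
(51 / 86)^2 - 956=-7067975 / 7396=-955.65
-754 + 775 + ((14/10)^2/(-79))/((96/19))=3980669/189600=21.00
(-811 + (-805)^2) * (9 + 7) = 10355424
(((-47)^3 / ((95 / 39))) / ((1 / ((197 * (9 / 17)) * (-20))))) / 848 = 7179048981 / 68476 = 104840.37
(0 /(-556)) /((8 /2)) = 0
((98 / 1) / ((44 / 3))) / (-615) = -49 / 4510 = -0.01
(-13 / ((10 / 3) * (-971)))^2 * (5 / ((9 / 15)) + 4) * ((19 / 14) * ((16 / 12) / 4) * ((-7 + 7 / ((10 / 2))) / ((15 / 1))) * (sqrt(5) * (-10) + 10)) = -118807 / 353565375 + 118807 * sqrt(5) / 353565375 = 0.00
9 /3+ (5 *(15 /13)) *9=714 /13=54.92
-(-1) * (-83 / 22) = -3.77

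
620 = 620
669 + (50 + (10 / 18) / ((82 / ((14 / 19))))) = 5040944 / 7011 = 719.00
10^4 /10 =1000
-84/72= -7/6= -1.17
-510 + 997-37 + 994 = 1444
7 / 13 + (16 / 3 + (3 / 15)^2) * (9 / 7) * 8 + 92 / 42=395833 / 6825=58.00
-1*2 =-2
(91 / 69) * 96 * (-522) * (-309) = 469699776 / 23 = 20421729.39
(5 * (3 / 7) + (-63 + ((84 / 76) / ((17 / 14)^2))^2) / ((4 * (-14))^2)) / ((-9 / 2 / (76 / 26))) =-9558699413 / 6931574832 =-1.38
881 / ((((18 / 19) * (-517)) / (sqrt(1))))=-1.80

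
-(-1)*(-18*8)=-144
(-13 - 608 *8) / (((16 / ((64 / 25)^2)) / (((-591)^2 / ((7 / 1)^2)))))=-14239396.57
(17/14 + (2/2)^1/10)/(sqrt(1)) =46/35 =1.31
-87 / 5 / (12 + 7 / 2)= -1.12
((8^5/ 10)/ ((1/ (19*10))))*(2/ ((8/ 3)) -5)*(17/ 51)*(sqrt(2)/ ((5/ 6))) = -5292032*sqrt(2)/ 5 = -1496812.69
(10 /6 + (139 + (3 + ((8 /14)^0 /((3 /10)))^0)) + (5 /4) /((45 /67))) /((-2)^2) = 5275 /144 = 36.63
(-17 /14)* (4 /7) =-34 /49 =-0.69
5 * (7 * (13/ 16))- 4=391/ 16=24.44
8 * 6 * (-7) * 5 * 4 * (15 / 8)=-12600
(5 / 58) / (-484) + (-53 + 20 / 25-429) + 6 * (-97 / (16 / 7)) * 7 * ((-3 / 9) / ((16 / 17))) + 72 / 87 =338851993 / 2245760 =150.89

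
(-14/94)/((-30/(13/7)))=13/1410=0.01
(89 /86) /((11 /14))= 623 /473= 1.32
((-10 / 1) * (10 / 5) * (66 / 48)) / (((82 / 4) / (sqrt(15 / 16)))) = -55 * sqrt(15) / 164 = -1.30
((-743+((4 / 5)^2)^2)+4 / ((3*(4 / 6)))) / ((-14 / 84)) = 2777214 / 625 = 4443.54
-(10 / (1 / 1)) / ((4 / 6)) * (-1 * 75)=1125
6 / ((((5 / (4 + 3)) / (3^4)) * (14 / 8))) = 1944 / 5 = 388.80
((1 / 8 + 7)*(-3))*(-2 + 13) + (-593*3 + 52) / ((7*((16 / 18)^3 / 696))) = -109636857 / 448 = -244725.13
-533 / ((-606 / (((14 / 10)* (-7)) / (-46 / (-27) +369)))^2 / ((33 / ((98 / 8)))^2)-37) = -0.00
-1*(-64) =64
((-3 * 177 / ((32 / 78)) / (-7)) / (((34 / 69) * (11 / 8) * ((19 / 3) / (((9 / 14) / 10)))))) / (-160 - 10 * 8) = -12860289 / 1114220800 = -0.01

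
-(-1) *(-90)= -90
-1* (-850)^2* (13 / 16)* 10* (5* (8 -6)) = -58703125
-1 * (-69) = 69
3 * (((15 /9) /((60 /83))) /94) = 83 /1128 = 0.07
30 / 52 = 15 / 26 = 0.58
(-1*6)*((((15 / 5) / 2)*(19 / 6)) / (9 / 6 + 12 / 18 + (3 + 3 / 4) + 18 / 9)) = -18 / 5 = -3.60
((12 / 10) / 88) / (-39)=-1 / 2860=-0.00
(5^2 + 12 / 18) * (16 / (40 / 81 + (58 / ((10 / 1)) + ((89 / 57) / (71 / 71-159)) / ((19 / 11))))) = 9486560160 / 145257697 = 65.31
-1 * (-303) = 303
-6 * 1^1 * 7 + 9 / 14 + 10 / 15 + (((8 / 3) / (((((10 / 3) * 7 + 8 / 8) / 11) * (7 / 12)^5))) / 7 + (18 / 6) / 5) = -9672447229 / 257651310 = -37.54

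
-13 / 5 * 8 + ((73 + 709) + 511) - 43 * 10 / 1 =4211 / 5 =842.20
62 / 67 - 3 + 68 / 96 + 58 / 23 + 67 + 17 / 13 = 33397321 / 480792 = 69.46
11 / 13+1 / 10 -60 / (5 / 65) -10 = -102577 / 130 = -789.05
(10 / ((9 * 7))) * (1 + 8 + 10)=190 / 63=3.02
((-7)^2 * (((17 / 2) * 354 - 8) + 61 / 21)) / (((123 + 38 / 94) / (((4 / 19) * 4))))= 41507956 / 41325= 1004.43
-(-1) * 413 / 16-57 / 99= 25.24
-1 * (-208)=208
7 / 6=1.17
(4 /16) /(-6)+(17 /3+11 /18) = 449 /72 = 6.24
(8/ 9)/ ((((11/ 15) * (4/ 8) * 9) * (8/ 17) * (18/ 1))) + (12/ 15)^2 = 44893/ 66825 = 0.67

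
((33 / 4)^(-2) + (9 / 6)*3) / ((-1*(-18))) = 9833 / 39204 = 0.25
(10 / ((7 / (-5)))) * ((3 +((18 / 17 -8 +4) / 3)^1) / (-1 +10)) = -5150 / 3213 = -1.60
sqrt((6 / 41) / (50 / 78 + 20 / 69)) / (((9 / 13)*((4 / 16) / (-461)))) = -23972*sqrt(20472530) / 102705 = -1056.08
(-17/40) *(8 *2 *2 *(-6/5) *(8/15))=1088/125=8.70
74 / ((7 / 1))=74 / 7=10.57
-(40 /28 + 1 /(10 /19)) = -233 /70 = -3.33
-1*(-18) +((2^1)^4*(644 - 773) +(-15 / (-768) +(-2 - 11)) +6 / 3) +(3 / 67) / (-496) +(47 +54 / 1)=-1040018335 / 531712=-1955.98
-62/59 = -1.05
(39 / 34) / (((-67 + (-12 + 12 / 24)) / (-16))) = 624 / 2669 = 0.23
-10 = -10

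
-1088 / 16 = -68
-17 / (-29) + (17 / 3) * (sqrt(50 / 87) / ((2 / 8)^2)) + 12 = 365 / 29 + 1360 * sqrt(174) / 261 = 81.32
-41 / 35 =-1.17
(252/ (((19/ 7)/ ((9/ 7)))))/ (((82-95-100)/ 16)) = -36288/ 2147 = -16.90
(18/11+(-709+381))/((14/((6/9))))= -3590/231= -15.54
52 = 52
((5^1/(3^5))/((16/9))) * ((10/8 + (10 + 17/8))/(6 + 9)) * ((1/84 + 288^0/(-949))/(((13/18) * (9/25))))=2313875/5372220672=0.00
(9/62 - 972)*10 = -301275/31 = -9718.55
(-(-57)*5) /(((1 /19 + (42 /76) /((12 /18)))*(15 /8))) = 11552 /67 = 172.42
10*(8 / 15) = 16 / 3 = 5.33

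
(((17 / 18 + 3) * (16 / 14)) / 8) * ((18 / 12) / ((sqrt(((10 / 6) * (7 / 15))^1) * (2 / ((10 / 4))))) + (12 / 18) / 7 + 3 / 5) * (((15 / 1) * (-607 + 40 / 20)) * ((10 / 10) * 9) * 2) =-28994625 * sqrt(7) / 392-3135715 / 49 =-259689.51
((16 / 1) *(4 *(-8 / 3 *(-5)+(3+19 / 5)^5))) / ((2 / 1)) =4365800704 / 9375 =465685.41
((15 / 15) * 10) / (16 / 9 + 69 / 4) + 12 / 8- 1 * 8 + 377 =101661 / 274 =371.03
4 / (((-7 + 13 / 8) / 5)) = -160 / 43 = -3.72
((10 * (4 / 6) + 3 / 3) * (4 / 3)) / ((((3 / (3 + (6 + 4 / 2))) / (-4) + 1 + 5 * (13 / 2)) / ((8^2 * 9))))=259072 / 1471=176.12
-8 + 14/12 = -41/6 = -6.83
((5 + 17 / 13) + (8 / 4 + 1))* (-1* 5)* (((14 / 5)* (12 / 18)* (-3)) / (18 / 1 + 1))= 3388 / 247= 13.72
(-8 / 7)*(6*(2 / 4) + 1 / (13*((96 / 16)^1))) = -940 / 273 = -3.44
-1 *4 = -4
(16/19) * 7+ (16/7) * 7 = 21.89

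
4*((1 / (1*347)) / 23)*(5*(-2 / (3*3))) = -40 / 71829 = -0.00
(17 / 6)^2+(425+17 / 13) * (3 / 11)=639863 / 5148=124.29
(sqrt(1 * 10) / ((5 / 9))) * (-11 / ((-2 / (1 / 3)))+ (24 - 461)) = -7833 * sqrt(10) / 10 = -2477.01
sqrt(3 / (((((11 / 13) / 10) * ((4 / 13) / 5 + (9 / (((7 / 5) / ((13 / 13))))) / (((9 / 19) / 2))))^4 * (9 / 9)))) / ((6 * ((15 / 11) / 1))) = 174936125 * sqrt(3) / 7584136758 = 0.04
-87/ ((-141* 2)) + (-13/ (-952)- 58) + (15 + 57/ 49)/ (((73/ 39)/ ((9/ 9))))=-1121320511/ 22864184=-49.04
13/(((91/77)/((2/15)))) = 22/15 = 1.47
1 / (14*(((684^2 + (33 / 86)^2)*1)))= 3698 / 24221848455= 0.00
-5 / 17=-0.29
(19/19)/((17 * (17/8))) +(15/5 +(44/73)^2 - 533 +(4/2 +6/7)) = -526.75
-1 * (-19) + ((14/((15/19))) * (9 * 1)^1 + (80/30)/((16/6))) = 898/5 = 179.60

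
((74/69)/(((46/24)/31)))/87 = 9176/46023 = 0.20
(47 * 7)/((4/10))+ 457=2559/2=1279.50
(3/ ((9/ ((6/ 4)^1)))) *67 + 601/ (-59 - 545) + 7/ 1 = 23861/ 604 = 39.50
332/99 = 3.35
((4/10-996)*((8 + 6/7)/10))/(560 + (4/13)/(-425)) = -17052139/10828986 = -1.57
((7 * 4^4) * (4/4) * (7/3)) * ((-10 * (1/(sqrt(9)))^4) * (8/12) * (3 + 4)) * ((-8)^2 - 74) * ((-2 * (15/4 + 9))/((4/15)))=-186592000/81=-2303604.94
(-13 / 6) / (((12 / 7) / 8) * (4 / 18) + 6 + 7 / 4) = -182 / 655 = -0.28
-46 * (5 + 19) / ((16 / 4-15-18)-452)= 1104 / 481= 2.30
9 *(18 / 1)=162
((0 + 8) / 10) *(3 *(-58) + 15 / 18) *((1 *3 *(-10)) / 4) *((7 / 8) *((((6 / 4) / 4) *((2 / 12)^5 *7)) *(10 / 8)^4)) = 31819375 / 42467328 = 0.75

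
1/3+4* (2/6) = 5/3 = 1.67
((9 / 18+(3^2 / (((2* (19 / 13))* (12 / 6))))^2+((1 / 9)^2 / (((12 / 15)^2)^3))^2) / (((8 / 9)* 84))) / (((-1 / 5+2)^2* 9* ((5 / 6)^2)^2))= 114133039959097 / 41724047838412800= 0.00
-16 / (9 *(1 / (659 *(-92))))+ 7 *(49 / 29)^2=815961631 / 7569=107803.10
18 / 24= 3 / 4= 0.75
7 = 7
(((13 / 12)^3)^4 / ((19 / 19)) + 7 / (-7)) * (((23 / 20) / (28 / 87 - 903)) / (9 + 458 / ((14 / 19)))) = -1918556755541615 / 588708309760714211328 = -0.00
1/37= 0.03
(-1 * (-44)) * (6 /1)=264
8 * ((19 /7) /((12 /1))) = 38 /21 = 1.81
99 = 99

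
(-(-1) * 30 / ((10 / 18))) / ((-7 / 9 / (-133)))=9234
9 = 9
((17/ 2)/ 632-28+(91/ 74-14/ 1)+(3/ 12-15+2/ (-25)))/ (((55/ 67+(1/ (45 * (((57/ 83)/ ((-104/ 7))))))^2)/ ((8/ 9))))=-6239125865176533/ 132840276073418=-46.97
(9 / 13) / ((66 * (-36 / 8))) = -0.00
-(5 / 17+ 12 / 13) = -269 / 221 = -1.22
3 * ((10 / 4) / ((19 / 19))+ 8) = 63 / 2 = 31.50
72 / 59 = 1.22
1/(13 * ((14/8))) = 4/91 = 0.04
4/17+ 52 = 888/17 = 52.24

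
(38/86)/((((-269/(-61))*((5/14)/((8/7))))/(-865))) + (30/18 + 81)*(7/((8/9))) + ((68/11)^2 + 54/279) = 17878298445/43387817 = 412.06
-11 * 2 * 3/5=-66/5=-13.20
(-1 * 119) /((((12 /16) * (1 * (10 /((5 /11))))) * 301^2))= -0.00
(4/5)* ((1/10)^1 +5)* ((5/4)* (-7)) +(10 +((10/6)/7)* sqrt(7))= -257/10 +5* sqrt(7)/21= -25.07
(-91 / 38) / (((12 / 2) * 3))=-91 / 684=-0.13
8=8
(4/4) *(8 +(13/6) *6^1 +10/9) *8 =176.89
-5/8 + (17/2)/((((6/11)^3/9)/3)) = 22617/16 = 1413.56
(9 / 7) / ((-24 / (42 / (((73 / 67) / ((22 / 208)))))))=-6633 / 30368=-0.22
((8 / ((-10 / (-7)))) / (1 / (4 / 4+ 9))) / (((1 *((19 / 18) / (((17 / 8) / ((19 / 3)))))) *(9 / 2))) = 1428 / 361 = 3.96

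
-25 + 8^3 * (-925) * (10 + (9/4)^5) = -64092375/2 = -32046187.50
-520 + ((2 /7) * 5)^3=-177360 /343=-517.08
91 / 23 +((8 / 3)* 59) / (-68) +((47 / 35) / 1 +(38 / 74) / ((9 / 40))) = 24006536 / 4557105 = 5.27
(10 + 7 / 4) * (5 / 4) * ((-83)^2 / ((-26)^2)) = 1618915 / 10816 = 149.68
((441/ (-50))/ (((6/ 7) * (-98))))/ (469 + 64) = 21/ 106600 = 0.00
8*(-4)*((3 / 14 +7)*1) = -1616 / 7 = -230.86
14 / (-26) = -0.54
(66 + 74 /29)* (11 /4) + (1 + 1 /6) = 33005 /174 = 189.68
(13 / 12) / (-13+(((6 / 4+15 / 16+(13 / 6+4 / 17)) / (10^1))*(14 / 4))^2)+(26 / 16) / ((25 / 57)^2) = 112526074374987 / 13491578755000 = 8.34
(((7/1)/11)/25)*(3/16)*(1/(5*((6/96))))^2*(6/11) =2016/75625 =0.03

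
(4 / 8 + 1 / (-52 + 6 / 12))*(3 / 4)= 297 / 824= 0.36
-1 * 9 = -9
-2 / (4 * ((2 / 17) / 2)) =-17 / 2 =-8.50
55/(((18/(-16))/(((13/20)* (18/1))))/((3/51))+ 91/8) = 5720/1013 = 5.65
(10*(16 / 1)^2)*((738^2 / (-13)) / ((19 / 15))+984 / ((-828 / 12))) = -481236981760 / 5681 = -84709907.02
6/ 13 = 0.46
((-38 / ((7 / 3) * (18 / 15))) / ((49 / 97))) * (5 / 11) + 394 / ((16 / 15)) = 10780615 / 30184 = 357.16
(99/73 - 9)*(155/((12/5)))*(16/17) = -576600/1241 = -464.63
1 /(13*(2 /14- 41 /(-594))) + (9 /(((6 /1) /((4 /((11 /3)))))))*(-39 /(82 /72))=-287564958 /5165303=-55.67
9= 9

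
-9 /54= -1 /6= -0.17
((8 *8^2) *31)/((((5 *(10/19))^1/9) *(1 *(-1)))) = -1357056/25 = -54282.24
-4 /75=-0.05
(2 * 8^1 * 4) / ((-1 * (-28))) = 16 / 7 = 2.29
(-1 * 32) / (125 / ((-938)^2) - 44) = 28155008 / 38713011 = 0.73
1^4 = 1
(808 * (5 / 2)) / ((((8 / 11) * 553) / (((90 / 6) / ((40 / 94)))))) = 783255 / 4424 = 177.05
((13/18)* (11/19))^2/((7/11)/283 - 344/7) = -34277243/9634441644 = -0.00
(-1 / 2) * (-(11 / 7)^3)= 1331 / 686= 1.94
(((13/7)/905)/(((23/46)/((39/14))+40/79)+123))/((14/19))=761007/33797630440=0.00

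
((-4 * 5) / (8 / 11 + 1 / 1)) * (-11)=2420 / 19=127.37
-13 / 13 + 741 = 740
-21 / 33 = -7 / 11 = -0.64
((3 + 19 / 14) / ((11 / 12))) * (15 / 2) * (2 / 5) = 1098 / 77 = 14.26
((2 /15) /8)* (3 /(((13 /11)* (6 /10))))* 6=11 /26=0.42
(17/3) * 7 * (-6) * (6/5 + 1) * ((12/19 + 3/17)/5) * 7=-281358/475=-592.33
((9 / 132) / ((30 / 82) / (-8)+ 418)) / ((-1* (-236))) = 123 / 177941522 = 0.00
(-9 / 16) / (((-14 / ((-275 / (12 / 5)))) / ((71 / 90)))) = -19525 / 5376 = -3.63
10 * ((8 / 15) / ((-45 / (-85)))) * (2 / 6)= 272 / 81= 3.36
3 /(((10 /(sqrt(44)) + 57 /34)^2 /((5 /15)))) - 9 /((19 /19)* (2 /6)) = -246436080* sqrt(11) /46771921 - 440892343 /46771921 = -26.90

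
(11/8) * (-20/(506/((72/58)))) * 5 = -225/667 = -0.34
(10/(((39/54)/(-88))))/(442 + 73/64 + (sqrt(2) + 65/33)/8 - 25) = -29561129072640/10150492810861 + 8831877120*sqrt(2)/10150492810861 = -2.91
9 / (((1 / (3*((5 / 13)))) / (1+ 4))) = 675 / 13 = 51.92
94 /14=47 /7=6.71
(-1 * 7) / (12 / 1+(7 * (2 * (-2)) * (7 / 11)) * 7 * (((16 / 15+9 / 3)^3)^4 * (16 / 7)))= 9990468017578125 / 8324038366270713590932156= 0.00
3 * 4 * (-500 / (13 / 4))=-24000 / 13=-1846.15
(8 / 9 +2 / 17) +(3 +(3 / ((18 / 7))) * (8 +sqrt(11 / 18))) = 7 * sqrt(22) / 36 +2041 / 153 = 14.25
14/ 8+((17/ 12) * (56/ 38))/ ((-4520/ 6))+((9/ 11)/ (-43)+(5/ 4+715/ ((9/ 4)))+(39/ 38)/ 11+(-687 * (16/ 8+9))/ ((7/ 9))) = -12021926970391/ 1279569060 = -9395.29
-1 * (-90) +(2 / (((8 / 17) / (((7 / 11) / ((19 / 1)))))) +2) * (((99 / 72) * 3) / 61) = 90.14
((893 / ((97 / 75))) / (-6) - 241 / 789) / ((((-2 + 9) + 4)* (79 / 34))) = -300240043 / 66507177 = -4.51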